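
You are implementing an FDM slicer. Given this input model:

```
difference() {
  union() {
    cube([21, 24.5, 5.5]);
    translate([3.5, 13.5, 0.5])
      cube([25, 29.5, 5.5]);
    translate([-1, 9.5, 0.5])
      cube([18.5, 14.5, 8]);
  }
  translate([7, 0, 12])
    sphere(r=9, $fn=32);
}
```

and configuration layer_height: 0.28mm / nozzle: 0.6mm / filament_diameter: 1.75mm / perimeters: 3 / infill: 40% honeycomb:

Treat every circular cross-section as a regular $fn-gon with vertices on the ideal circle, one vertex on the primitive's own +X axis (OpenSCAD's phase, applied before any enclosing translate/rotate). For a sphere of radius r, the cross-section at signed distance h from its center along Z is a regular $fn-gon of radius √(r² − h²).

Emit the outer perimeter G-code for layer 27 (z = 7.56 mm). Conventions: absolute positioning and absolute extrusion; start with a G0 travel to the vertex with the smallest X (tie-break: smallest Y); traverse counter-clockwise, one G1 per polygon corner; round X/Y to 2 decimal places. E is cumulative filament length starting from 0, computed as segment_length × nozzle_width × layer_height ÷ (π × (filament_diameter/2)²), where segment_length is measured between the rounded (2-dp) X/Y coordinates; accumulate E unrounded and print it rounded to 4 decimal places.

G0 X-1.00 Y9.50 Z7.56
G1 X17.50 Y9.50 E1.2922
G1 X17.50 Y24.00 E2.3049
G1 X-1.00 Y24.00 E3.5971
G1 X-1.00 Y9.50 E4.6099

At z = 7.56 mm: the cube does not reach this height (z outside [0, 5.5]); the cube at (3.5, 13.5) is not intersected at this z (z outside [0.5, 6]); the 18.5×14.5 cube at (-1, 9.5) contributes its full rectangle; Merging all regions: only the 18.5×14.5 cube at (-1, 9.5) is present, so the union is just that shape — 1 connected region; the r=9 sphere at (7, 0) slices to a regular 32-gon of circumradius 7.829 (√(r²−h²) with h=4.44 from center); Taking the first minus the rest: starting from that combined region, the r=9 sphere at (7, 0) misses the remaining region (no effect) — 1 connected region. The outline is a single polygon with 4 vertices. Extrusion per mm of travel: 0.6 × 0.28 / (π × 0.875²) = 0.069846. Accumulating E over each segment gives final E = 4.6099.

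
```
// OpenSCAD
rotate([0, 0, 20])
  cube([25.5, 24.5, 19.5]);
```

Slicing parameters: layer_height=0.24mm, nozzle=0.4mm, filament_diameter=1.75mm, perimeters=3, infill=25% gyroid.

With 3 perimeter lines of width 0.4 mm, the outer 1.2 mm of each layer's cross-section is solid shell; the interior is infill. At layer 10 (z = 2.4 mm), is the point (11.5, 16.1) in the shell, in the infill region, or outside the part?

infill

At z = 2.4 mm: the cube (footprint 25.5×24.5) is included at this height; (rotated 20° about Z; rotation is an isometry so areas/perimeters/island counts are preserved). Overall, the cross-section is a single solid region. Undo the 20° rotation: the query point maps to (16.313, 11.196) in the un-rotated model frame. The nearest boundary edge runs (25.50, 0.00)→(25.50, 24.50); distance from the point to it = 9.19 mm. The point is inside the cross-section and 9.19 mm from the nearest boundary — more than the 1.2 mm shell width (3 × 0.4), so it's in the infill interior.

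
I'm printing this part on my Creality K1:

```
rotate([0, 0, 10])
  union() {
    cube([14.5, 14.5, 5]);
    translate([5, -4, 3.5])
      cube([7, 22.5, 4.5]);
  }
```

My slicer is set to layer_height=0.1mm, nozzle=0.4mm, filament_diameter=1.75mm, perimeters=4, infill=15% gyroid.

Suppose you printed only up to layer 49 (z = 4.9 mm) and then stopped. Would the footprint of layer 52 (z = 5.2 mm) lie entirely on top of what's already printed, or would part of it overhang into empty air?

Compare the two slices. At z = 4.9: the 14.5×14.5 cube contributes its full rectangle (area 210.25 mm²); the 7×22.5 cube at (5, -4) contributes its full rectangle (area 157.50 mm²); Merging all regions: the regions partially overlap — summed areas 367.75 mm² minus the doubly-counted overlap 101.50 mm² gives 266.25 mm² — area = 266.25 mm²; (whole slice rotated 10° about Z — lengths, areas and connectivity unchanged). At z = 5.2: the cube does not reach this height (z outside [0, 5]); the cube at (5, -4) is present — its section is the full 7×22.5 rectangle (area 157.50 mm²); Merging all regions: only the 7×22.5 cube at (5, -4) is present, so the union is just that shape — area = 157.50 mm²; (whole slice rotated 10° about Z — lengths, areas and connectivity unchanged). Checking containment: the cross-section at z = 5.2 is a subset of the cross-section at z = 4.9.

entirely on top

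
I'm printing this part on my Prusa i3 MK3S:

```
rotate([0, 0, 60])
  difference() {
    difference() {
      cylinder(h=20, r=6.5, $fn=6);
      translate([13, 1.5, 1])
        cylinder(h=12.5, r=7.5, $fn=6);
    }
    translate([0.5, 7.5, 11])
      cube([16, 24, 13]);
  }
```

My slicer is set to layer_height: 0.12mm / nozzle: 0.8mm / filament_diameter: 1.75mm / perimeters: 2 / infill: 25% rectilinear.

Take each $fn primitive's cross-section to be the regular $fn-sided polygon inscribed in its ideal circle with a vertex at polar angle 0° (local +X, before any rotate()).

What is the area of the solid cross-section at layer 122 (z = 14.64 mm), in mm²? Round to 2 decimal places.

109.77 mm²

At z = 14.64 mm: the cylinder: section is a regular 6-gon, circumradius r=6.5 (area = (6/2)·6.500²·sin(360°/6) = 109.77 mm²); the cylinder at (13, 1.5) is absent (z outside [1, 13.5]); After the difference (first − rest): none of the subtracted shapes is present at this height, so the r=6.5 cylinder is unchanged — area = 109.77 mm²; the cube at (0.5, 7.5) is present — its section is the full 16×24 rectangle (area 384.00 mm²); After the difference (first − rest): starting from that combined region (109.77 mm²), the 16×24 cube at (0.5, 7.5) misses the remaining region (no effect) — area = 109.77 mm²; (rotated 60° about Z; rotation is an isometry so areas/perimeters/island counts are preserved). Overall, the cross-section is a single solid region. Net area = 109.77 mm².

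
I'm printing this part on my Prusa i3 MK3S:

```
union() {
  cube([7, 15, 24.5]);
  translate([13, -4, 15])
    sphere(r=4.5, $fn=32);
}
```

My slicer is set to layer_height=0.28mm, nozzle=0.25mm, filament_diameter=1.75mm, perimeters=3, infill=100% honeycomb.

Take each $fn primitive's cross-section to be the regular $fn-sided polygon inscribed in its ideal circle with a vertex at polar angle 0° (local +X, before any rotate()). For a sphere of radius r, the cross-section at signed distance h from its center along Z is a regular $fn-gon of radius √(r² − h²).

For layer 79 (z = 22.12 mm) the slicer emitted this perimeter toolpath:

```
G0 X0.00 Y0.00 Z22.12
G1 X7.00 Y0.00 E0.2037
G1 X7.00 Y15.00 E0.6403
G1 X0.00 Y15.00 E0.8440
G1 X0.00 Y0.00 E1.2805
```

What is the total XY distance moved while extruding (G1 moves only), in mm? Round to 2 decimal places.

Sum the Euclidean lengths of each G1 segment: total = 44.00 mm.

44.00 mm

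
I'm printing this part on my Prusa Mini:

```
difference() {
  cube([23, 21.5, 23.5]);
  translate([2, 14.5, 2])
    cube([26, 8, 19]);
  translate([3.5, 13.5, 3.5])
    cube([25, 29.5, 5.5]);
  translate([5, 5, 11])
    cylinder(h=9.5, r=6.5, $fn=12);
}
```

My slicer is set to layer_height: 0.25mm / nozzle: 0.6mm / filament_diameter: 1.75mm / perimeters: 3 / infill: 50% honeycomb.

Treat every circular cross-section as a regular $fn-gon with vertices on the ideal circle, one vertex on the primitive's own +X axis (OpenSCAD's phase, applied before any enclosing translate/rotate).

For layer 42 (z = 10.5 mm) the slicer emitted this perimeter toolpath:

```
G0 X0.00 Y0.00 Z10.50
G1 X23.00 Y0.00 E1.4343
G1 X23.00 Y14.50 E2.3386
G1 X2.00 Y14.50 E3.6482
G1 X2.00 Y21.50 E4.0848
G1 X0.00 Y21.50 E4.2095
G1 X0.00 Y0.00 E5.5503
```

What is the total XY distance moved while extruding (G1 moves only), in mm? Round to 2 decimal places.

Sum the Euclidean lengths of each G1 segment: total = 89.00 mm.

89.00 mm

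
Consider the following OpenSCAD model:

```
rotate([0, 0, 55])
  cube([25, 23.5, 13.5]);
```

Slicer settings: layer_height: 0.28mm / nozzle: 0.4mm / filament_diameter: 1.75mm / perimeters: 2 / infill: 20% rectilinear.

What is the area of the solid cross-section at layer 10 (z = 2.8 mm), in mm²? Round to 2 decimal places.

At z = 2.8 mm: the 25×23.5 cube contributes its full rectangle (area 587.50 mm²); (whole slice rotated 55° about Z — lengths, areas and connectivity unchanged). Overall, the cross-section is a single solid region. Net area = 587.50 mm².

587.50 mm²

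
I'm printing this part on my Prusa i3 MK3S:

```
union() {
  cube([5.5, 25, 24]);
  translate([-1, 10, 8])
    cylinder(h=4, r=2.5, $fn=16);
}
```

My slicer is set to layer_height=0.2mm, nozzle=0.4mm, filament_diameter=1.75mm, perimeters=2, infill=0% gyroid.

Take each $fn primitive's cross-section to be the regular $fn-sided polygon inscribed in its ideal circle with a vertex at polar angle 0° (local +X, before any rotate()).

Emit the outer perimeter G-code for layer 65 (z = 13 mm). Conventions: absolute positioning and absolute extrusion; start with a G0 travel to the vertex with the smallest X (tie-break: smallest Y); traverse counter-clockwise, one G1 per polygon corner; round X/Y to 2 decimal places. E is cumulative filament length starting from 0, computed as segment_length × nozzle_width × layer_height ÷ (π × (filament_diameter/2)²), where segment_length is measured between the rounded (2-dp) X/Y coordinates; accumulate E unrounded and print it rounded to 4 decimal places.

G0 X0.00 Y0.00 Z13.00
G1 X5.50 Y0.00 E0.1829
G1 X5.50 Y25.00 E1.0144
G1 X0.00 Y25.00 E1.1974
G1 X0.00 Y0.00 E2.0289

At z = 13 mm: the cube is present — its section is the full 5.5×25 rectangle; the cylinder at (-1, 10) is absent (z outside [8, 12]); Merging all regions: only the 5.5×25 cube is present, so the union is just that shape — 1 connected region. The outline is a single polygon with 4 vertices. Extrusion per mm of travel: 0.4 × 0.2 / (π × 0.875²) = 0.033260. Accumulating E over each segment gives final E = 2.0289.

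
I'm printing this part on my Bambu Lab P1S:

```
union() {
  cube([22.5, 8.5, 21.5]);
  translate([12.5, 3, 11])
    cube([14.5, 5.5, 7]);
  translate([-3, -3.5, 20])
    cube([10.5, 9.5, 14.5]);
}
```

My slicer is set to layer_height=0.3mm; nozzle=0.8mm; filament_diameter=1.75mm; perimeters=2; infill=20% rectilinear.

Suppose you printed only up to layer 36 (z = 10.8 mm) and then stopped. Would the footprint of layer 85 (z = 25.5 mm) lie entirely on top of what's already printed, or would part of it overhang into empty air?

Compare the two slices. At z = 10.8: the cube is present — its section is the full 22.5×8.5 rectangle (area 191.25 mm²); the cube at (12.5, 3) does not reach this height (z outside [11, 18]); the cube at (-3, -3.5) does not reach this height (z outside [20, 34.5]); Taking the union: only the 22.5×8.5 cube is present, so the union is just that shape — area = 191.25 mm². At z = 25.5: the cube does not reach this height (z outside [0, 21.5]); the cube at (12.5, 3) does not reach this height (z outside [11, 18]); the cube at (-3, -3.5) (footprint 10.5×9.5) is included at this height (area 99.75 mm²); Combining (union): only the 10.5×9.5 cube at (-3, -3.5) is present, so the union is just that shape — area = 99.75 mm². Checking containment: at z = 25.5 the cross-section extends beyond the z = 10.8 cross-section by about 54.75 mm².

part overhangs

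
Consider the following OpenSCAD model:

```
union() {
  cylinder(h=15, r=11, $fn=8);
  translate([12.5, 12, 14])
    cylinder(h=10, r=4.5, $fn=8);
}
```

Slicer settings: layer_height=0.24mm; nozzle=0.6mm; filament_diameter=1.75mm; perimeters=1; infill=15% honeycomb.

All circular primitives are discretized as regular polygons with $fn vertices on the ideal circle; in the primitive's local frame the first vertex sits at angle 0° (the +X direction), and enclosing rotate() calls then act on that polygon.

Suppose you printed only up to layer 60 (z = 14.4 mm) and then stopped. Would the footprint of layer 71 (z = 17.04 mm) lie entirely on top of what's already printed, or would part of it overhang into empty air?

Compare the two slices. At z = 14.4: the cylinder: section is a regular 8-gon, circumradius r=11 (area = (8/2)·11.000²·sin(360°/8) = 342.24 mm²); the cylinder at (12.5, 12): section is a regular 8-gon, circumradius r=4.5 (area = (8/2)·4.500²·sin(360°/8) = 57.28 mm²); Combining (union): the 2 present regions are separate (no shared area or edge), so areas and boundary lengths simply add and each stays a separate island — area = 399.52 mm². At z = 17.04: the cylinder does not reach this height (z outside [0, 15]); the r=4.5 cylinder at (12.5, 12) contributes a regular 8-gon of circumradius 4.5 (area = (8/2)·4.500²·sin(360°/8) = 57.28 mm²); Combining (union): only the r=4.5 cylinder at (12.5, 12) is present, so the union is just that shape — area = 57.28 mm². Checking containment: the cross-section at z = 17.04 is a subset of the cross-section at z = 14.4.

entirely on top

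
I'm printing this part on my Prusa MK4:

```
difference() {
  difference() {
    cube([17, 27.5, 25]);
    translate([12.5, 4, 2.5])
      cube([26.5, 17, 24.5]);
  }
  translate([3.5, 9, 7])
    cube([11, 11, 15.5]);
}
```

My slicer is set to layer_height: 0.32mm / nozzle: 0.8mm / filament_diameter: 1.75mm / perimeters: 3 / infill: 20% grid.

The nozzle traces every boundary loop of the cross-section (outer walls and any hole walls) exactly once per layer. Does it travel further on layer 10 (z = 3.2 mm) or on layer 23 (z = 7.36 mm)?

layer 23 (z = 7.36 mm)

Layer 10 (z = 3.2): the cube is present — its section is the full 17×27.5 rectangle (perimeter 89.00 mm); the cube at (12.5, 4) is present — its section is the full 26.5×17 rectangle (perimeter 87.00 mm); Subtracting the remaining from the first: starting from the 17×27.5 cube, the 26.5×17 cube at (12.5, 4) partially overlaps it — only the 76.50 mm² overlap (of its 450.50 mm²) is removed, clipping the outline — boundary = 98.00 mm; the cube at (3.5, 9) is absent (z outside [7, 22.5]); Subtracting the remaining from the first: none of the subtracted shapes is present at this height, so the result so far is unchanged — boundary = 98.00 mm. So its perimeter = 98.00 mm. Layer 23 (z = 7.36): the cube (footprint 17×27.5) is included at this height (perimeter 89.00 mm); the cube at (12.5, 4) is present — its section is the full 26.5×17 rectangle (perimeter 87.00 mm); Subtracting the remaining from the first: starting from the 17×27.5 cube, the 26.5×17 cube at (12.5, 4) partially overlaps it — only the 76.50 mm² overlap (of its 450.50 mm²) is removed, clipping the outline — boundary = 98.00 mm; the cube at (3.5, 9) is present — its section is the full 11×11 rectangle (perimeter 44.00 mm); Taking the first minus the rest: starting from the result so far, the 11×11 cube at (3.5, 9) partially overlaps it — only the 99.00 mm² overlap (of its 121.00 mm²) is removed, clipping the outline — boundary = 116.00 mm. So its perimeter = 116.00 mm. Layer 23 is larger (116.00 vs 98.00 mm).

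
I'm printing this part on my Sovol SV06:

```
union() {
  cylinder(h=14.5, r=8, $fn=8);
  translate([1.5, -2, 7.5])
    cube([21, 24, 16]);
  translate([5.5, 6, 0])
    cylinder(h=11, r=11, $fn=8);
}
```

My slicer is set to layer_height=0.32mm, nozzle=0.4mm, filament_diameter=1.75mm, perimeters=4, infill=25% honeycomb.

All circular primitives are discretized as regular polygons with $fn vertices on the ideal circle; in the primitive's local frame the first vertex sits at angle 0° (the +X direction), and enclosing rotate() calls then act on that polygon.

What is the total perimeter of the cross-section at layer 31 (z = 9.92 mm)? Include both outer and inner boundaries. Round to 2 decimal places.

At z = 9.92 mm: the r=8 cylinder gives a regular 8-gon of circumradius 8 (constant along its height) (perimeter = 2·8·8.000·sin(180°/8) = 48.98 mm); the cube at (1.5, -2) (footprint 21×24) is included at this height (perimeter 90.00 mm); the r=11 cylinder at (5.5, 6) gives a regular 8-gon of circumradius 11 (constant along its height) (perimeter = 2·8·11.000·sin(180°/8) = 67.35 mm); Taking the union: the regions partially overlap (shared area 342.78 mm²), so the edge portions inside another operand are dropped and the merged outline is re-measured after clipping — boundary = 107.17 mm. Overall, the cross-section is a single solid region. Total boundary length (outer) = 107.17 mm.

107.17 mm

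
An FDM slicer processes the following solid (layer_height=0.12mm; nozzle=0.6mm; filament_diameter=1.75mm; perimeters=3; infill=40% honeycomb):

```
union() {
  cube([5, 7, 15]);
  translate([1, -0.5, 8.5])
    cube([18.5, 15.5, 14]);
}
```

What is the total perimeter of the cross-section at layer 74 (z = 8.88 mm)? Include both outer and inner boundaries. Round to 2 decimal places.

At z = 8.88 mm: the cube is present — its section is the full 5×7 rectangle (perimeter 24.00 mm); the 18.5×15.5 cube at (1, -0.5) contributes its full rectangle (perimeter 68.00 mm); Taking the union: the regions partially overlap (shared area 28.00 mm²), so the edge portions inside another operand are dropped and the merged outline is re-measured after clipping — boundary = 70.00 mm. Overall, the cross-section is a single solid region. Total boundary length (outer) = 70.00 mm.

70.00 mm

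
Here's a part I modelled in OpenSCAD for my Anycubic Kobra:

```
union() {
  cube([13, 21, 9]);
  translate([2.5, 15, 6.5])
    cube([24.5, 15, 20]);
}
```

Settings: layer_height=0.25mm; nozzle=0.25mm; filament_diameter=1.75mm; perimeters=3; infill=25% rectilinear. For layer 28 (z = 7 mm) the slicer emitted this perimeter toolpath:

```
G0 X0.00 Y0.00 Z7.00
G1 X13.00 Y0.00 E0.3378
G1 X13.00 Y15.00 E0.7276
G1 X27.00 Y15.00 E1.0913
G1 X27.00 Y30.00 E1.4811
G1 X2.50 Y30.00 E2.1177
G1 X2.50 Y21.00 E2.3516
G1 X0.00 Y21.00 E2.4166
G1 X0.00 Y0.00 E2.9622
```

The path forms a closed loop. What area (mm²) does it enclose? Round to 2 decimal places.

Apply the shoelace formula to the sequence of (X, Y) vertices; enclosed area = 577.50 mm².

577.50 mm²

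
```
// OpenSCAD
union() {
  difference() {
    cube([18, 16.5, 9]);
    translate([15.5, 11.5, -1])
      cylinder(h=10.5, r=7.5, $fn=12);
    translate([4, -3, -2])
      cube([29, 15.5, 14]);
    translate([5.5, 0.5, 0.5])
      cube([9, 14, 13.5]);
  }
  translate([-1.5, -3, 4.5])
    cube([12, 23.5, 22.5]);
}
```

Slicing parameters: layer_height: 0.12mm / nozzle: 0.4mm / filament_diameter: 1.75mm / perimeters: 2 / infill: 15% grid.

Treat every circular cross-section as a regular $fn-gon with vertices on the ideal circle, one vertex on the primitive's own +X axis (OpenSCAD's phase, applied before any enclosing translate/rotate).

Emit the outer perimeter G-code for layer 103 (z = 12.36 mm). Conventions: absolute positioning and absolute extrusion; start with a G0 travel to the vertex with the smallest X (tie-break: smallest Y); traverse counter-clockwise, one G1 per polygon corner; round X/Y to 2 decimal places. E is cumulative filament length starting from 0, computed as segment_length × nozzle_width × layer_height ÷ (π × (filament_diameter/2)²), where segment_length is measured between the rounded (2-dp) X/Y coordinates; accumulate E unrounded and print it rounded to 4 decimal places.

G0 X-1.50 Y-3.00 Z12.36
G1 X10.50 Y-3.00 E0.2395
G1 X10.50 Y20.50 E0.7084
G1 X-1.50 Y20.50 E0.9479
G1 X-1.50 Y-3.00 E1.4169

At z = 12.36 mm: the cube is not intersected at this z (z outside [0, 9]); the cylinder at (15.5, 11.5) does not reach this height (z outside [-1, 9.5]); the cube at (4, -3) is not intersected at this z (z outside [-2, 12]); the cube at (5.5, 0.5) is present — its section is the full 9×14 rectangle; After the difference (first − rest): the first operand is absent here, so nothing remains; the 12×23.5 cube at (-1.5, -3) contributes its full rectangle; Combining (union): only the 12×23.5 cube at (-1.5, -3) is present, so the union is just that shape — 1 connected region. The outline is a single polygon with 4 vertices. Extrusion per mm of travel: 0.4 × 0.12 / (π × 0.875²) = 0.019956. Accumulating E over each segment gives final E = 1.4169.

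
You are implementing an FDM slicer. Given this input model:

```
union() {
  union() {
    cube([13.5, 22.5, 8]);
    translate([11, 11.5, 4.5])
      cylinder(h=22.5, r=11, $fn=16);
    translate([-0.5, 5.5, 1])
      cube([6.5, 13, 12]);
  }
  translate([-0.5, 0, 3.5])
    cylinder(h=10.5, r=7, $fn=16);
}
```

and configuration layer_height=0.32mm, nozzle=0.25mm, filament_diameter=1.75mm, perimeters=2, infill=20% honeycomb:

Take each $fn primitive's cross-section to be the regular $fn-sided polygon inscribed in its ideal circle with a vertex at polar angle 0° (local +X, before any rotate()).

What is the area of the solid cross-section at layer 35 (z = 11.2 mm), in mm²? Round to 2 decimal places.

At z = 11.2 mm: the cube is absent (z outside [0, 8]); the cylinder at (11, 11.5): section is a regular 16-gon, circumradius r=11 (area = (16/2)·11.000²·sin(360°/16) = 370.44 mm²); the cube at (-0.5, 5.5) (footprint 6.5×13) is included at this height (area 84.50 mm²); Taking the union: the regions partially overlap — summed areas 454.94 mm² minus the doubly-counted overlap 66.97 mm² gives 387.97 mm² — area = 387.97 mm²; the r=7 cylinder at (-0.5, 0) contributes a regular 16-gon of circumradius 7 (area = (16/2)·7.000²·sin(360°/16) = 150.01 mm²); Merging all regions: the regions partially overlap — summed areas 537.98 mm² minus the doubly-counted overlap 9.75 mm² gives 528.23 mm² — area = 528.23 mm². Overall, the cross-section is a single solid region. Net area = 528.23 mm².

528.23 mm²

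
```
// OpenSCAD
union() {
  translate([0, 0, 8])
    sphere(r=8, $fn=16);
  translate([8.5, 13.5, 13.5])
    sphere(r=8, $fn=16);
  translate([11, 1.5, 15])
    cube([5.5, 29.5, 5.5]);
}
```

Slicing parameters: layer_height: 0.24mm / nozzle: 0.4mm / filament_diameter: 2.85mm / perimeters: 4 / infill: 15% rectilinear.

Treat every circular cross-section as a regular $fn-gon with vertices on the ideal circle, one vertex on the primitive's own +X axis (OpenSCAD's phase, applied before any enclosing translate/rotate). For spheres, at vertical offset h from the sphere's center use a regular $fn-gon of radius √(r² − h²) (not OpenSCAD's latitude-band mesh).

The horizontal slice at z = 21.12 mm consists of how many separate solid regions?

At z = 21.12 mm: the sphere is absent (|z−center|=13.120 > r=8); the r=8 sphere at (8.5, 13.5) contributes a regular 16-gon of circumradius √(8²−7.62²) = 2.436; the cube at (11, 1.5) is absent (z outside [15, 20.5]); Combining (union): only the r=8 sphere at (8.5, 13.5) is present, so the union is just that shape — 1 connected region. The result has 1 disconnected region.

1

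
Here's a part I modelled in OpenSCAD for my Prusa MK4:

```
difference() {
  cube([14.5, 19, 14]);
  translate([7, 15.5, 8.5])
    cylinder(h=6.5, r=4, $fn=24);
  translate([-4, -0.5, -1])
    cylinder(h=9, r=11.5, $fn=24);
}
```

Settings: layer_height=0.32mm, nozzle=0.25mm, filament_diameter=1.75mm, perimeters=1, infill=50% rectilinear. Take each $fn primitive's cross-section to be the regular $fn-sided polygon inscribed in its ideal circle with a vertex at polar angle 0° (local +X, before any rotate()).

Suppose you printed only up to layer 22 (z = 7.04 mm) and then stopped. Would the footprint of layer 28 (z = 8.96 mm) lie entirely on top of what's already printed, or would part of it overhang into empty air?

Compare the two slices. At z = 7.04: the 14.5×19 cube contributes its full rectangle (area 275.50 mm²); the cylinder at (7, 15.5) is absent (z outside [8.5, 15]); the r=11.5 cylinder at (-4, -0.5) gives a regular 24-gon of circumradius 11.5 (constant along its height) (area = (24/2)·11.500²·sin(360°/24) = 410.75 mm²); After the difference (first − rest): starting from the 14.5×19 cube (275.50 mm²), the r=11.5 cylinder at (-4, -0.5) partially overlaps it — only the 54.15 mm² overlap (of its 410.75 mm²) is removed, clipping the outline — area = 221.35 mm². At z = 8.96: the cube is present — its section is the full 14.5×19 rectangle (area 275.50 mm²); the r=4 cylinder at (7, 15.5) contributes a regular 24-gon of circumradius 4 (area = (24/2)·4.000²·sin(360°/24) = 49.69 mm²); the cylinder at (-4, -0.5) is absent (z outside [-1, 8]); Taking the first minus the rest: starting from the 14.5×19 cube (275.50 mm²), the r=4 cylinder at (7, 15.5) partially overlaps it — only the 48.48 mm² overlap (of its 49.69 mm²) is removed, clipping the outline — area = 227.02 mm². Checking containment: at z = 8.96 the cross-section extends beyond the z = 7.04 cross-section by about 54.15 mm².

part overhangs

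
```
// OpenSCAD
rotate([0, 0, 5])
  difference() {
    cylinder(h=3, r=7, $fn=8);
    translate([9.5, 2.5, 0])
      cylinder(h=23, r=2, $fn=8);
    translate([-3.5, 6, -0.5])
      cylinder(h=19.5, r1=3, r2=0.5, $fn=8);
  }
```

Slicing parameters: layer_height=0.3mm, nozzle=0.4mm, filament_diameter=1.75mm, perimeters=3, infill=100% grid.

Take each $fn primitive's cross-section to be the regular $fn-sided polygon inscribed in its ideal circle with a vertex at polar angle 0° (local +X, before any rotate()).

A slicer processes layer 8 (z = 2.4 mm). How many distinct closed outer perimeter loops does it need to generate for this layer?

At z = 2.4 mm: the cylinder: section is a regular 8-gon, circumradius r=7; the r=2 cylinder at (9.5, 2.5) gives a regular 8-gon of circumradius 2 (constant along its height); the cone at (-3.5, 6) (r1=3→r2=0.5) has section circumradius 2.628 here — a regular 8-gon; Subtracting the remaining from the first: starting from the r=7 cylinder, the r=2 cylinder at (9.5, 2.5) misses the remaining region (no effect); the cone at (-3.5, 6) partially overlaps it — only the 7.52 mm² overlap (of its 19.54 mm²) is removed, clipping the outline — 1 connected region; (rotated 5° about Z; rotation is an isometry so areas/perimeters/island counts are preserved). The result has 1 disconnected region.

1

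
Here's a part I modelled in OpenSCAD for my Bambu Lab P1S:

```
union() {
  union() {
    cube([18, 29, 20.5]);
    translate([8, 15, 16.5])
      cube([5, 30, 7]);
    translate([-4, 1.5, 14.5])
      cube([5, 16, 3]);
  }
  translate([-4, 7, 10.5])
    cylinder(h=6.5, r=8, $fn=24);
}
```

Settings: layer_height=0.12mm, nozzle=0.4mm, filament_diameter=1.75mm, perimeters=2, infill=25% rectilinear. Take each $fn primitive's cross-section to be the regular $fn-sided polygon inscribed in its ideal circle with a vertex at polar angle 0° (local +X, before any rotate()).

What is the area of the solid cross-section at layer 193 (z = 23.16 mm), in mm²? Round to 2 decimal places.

150.00 mm²

At z = 23.16 mm: the cube is absent (z outside [0, 20.5]); the 5×30 cube at (8, 15) contributes its full rectangle (area 150.00 mm²); the cube at (-4, 1.5) does not reach this height (z outside [14.5, 17.5]); Taking the union: only the 5×30 cube at (8, 15) is present, so the union is just that shape — area = 150.00 mm²; the cylinder at (-4, 7) is absent (z outside [10.5, 17]); Combining (union): only that combined region is present, so the union is just that shape — area = 150.00 mm². Overall, the cross-section is a single solid region. Net area = 150.00 mm².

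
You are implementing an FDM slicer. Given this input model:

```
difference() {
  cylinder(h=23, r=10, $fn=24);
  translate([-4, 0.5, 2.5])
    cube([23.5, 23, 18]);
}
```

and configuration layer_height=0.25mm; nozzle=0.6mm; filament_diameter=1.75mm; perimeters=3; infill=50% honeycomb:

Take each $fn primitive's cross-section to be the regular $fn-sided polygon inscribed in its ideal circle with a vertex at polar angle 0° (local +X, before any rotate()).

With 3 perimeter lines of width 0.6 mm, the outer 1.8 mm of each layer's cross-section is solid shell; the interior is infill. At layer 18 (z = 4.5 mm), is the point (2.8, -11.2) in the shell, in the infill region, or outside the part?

outside

At z = 4.5 mm: the cylinder: section is a regular 24-gon, circumradius r=10; the 23.5×23 cube at (-4, 0.5) contributes its full rectangle; After the difference (first − rest): starting from the r=10 cylinder, the 23.5×23 cube at (-4, 0.5) partially overlaps it — only the 109.33 mm² overlap (of its 540.50 mm²) is removed, clipping the outline — 1 connected region. Overall, the cross-section is a single solid region. The nearest boundary edge runs (5.00, -8.66)→(2.59, -9.66); distance from the point to it = 1.56 mm. The point is not inside any of the regions above, so it lies outside the cross-section (1.56 mm from the nearest boundary).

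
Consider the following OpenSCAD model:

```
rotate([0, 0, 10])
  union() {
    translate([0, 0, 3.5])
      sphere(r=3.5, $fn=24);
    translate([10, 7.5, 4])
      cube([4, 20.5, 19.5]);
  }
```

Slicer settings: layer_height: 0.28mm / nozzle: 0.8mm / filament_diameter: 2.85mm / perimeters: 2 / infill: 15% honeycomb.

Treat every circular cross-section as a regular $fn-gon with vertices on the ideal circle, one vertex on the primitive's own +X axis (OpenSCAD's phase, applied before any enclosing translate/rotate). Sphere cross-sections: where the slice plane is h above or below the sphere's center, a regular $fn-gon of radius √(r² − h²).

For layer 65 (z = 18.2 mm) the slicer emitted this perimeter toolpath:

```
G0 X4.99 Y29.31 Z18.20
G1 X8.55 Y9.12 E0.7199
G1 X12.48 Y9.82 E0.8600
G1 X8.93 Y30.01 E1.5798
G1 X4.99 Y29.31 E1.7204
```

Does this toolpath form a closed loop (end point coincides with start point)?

Start point (G0): (4.99, 29.31). End point (last G1): the path returns to the start — closed.

yes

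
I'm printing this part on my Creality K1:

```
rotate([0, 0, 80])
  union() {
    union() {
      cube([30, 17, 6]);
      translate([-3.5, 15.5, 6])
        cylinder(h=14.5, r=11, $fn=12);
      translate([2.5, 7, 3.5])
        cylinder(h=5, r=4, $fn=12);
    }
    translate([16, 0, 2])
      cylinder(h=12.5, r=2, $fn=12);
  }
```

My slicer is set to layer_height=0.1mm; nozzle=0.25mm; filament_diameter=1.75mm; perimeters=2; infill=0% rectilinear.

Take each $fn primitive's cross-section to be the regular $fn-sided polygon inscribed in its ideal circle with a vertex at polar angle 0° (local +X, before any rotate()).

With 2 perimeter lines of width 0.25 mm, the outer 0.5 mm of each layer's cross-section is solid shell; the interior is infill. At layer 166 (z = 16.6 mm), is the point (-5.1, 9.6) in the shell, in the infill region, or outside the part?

outside

At z = 16.6 mm: the cube is not intersected at this z (z outside [0, 6]); the cylinder at (-3.5, 15.5): section is a regular 12-gon, circumradius r=11; the cylinder at (2.5, 7) does not reach this height (z outside [3.5, 8.5]); Taking the union: only the r=11 cylinder at (-3.5, 15.5) is present, so the union is just that shape — 1 connected region; the cylinder at (16, 0) is not intersected at this z (z outside [2, 14.5]); Merging all regions: only the result so far is present, so the union is just that shape — 1 connected region; (rotated 80° about Z; rotation is an isometry so areas/perimeters/island counts are preserved). Overall, the cross-section is a single solid region. Undo the 80° rotation: the query point maps to (8.569, 6.690) in the un-rotated model frame. The nearest boundary edge runs (2.00, 5.97)→(6.03, 10.00); distance from the point to it = 4.14 mm. The point is not inside any of the regions above, so it lies outside the cross-section (4.14 mm from the nearest boundary).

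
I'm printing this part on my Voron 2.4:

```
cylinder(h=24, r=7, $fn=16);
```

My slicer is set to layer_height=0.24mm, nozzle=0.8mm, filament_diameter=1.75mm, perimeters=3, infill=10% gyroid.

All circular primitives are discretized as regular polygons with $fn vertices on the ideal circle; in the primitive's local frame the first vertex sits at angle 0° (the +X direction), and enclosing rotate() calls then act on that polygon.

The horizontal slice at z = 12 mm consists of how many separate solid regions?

1

At z = 12 mm: the cylinder: section is a regular 16-gon, circumradius r=7. The result has 1 disconnected region.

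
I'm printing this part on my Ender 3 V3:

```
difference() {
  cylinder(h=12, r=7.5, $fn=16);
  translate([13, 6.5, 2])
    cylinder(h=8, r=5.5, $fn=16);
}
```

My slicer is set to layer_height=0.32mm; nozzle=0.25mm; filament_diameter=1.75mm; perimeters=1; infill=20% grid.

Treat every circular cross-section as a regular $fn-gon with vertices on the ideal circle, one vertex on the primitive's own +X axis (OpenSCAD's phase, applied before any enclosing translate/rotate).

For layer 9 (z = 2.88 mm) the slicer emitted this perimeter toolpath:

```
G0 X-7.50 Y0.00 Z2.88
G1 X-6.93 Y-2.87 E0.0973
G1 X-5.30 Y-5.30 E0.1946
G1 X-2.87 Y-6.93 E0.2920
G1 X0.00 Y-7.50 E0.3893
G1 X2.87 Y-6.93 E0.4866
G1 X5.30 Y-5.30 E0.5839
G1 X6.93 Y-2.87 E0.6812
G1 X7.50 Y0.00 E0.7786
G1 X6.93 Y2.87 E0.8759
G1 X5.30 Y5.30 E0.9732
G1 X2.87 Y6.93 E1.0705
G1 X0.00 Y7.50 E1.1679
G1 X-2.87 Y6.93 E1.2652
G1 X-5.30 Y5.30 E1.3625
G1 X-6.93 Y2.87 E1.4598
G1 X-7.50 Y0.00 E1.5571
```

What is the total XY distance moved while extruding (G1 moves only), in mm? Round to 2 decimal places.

46.82 mm

Sum the Euclidean lengths of each G1 segment: total = 46.82 mm.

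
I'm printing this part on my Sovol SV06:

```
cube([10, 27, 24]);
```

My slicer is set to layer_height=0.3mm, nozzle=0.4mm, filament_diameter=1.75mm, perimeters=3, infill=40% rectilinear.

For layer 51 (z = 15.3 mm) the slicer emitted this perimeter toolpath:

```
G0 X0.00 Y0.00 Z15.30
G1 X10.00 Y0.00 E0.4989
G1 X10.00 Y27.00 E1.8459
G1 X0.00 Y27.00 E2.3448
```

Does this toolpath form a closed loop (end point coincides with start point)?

no

Start point (G0): (0.00, 0.00). End point (last G1): the path does not return to the start — open.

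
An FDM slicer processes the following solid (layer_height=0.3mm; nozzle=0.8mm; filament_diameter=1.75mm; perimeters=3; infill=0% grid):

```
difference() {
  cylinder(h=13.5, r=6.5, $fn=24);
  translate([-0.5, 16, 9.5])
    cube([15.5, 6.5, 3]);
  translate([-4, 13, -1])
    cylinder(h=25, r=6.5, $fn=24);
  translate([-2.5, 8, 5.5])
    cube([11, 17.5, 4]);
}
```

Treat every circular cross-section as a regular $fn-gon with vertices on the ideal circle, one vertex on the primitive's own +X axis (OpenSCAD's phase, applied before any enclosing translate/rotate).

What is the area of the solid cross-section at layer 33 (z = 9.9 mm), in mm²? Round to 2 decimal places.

At z = 9.9 mm: the cylinder: section is a regular 24-gon, circumradius r=6.5 (area = (24/2)·6.500²·sin(360°/24) = 131.22 mm²); the 15.5×6.5 cube at (-0.5, 16) contributes its full rectangle (area 100.75 mm²); the cylinder at (-4, 13): section is a regular 24-gon, circumradius r=6.5 (area = (24/2)·6.500²·sin(360°/24) = 131.22 mm²); the cube at (-2.5, 8) is absent (z outside [5.5, 9.5]); Subtracting the remaining from the first: starting from the r=6.5 cylinder (131.22 mm²), the 15.5×6.5 cube at (-0.5, 16) misses the remaining region (no effect); the r=6.5 cylinder at (-4, 13) misses the remaining region (no effect) — area = 131.22 mm². Overall, the cross-section is a single solid region. Net area = 131.22 mm².

131.22 mm²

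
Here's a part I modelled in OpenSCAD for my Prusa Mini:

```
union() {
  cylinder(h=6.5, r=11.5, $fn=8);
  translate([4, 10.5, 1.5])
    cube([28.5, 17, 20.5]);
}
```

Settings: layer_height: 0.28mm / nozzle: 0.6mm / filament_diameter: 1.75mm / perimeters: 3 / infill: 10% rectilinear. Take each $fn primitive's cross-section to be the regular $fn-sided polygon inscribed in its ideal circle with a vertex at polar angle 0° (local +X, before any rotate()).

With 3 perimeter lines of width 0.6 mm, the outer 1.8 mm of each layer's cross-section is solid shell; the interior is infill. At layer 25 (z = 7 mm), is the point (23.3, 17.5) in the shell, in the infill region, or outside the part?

At z = 7 mm: the cylinder is not intersected at this z (z outside [0, 6.5]); the cube at (4, 10.5) (footprint 28.5×17) is included at this height; Combining (union): only the 28.5×17 cube at (4, 10.5) is present, so the union is just that shape — 1 connected region. Overall, the cross-section is a single solid region. The nearest boundary edge runs (4.00, 10.50)→(32.50, 10.50); distance from the point to it = 7.00 mm. The point is inside the cross-section and 7.00 mm from the nearest boundary — more than the 1.8 mm shell width (3 × 0.6), so it's in the infill interior.

infill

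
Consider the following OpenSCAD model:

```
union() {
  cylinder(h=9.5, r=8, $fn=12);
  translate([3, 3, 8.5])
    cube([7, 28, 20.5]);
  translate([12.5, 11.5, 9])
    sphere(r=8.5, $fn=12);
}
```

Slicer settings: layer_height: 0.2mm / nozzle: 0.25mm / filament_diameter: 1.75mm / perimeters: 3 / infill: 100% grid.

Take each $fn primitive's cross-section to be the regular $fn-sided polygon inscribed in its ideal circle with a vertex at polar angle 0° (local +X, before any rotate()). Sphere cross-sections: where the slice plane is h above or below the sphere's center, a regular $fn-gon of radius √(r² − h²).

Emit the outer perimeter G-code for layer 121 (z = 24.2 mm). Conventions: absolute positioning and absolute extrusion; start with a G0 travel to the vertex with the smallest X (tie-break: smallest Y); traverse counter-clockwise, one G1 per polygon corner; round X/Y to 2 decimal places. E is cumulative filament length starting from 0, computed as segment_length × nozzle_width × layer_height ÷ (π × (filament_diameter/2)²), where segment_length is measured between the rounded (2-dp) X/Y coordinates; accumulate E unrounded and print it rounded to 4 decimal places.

G0 X3.00 Y3.00 Z24.20
G1 X10.00 Y3.00 E0.1455
G1 X10.00 Y31.00 E0.7276
G1 X3.00 Y31.00 E0.8731
G1 X3.00 Y3.00 E1.4551

At z = 24.2 mm: the cylinder is not intersected at this z (z outside [0, 9.5]); the cube at (3, 3) (footprint 7×28) is included at this height; the sphere at (12.5, 11.5) does not reach this height (|z−center|=15.200 > r=8.5); Taking the union: only the 7×28 cube at (3, 3) is present, so the union is just that shape — 1 connected region. The outline is a single polygon with 4 vertices. Extrusion per mm of travel: 0.25 × 0.2 / (π × 0.875²) = 0.020788. Accumulating E over each segment gives final E = 1.4551.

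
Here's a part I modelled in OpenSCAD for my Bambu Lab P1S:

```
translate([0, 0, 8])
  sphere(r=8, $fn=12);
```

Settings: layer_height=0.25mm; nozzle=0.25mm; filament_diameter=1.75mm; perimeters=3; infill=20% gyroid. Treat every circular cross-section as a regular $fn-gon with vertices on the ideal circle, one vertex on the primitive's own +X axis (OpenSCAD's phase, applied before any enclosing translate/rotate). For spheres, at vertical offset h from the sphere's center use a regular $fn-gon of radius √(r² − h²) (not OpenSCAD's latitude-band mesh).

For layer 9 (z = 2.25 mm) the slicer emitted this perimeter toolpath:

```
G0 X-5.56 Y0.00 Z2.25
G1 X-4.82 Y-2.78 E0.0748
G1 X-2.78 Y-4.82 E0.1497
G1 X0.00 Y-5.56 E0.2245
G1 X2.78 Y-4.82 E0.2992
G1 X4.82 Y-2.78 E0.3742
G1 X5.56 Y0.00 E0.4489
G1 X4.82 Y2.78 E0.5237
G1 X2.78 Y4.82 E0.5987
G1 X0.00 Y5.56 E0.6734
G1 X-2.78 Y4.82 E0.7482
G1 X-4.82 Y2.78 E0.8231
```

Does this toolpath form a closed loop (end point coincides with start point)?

Start point (G0): (-5.56, 0.00). End point (last G1): the path does not return to the start — open.

no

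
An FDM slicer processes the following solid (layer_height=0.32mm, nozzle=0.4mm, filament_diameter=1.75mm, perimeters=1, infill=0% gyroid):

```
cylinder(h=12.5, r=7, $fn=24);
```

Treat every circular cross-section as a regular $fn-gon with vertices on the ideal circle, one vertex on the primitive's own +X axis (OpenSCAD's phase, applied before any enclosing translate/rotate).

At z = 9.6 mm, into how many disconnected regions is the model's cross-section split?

1

At z = 9.6 mm: the r=7 cylinder contributes a regular 24-gon of circumradius 7. The result has 1 disconnected region.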